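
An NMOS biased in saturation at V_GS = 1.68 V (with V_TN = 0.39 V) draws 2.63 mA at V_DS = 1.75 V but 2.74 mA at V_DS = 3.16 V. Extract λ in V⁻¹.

With V_GS fixed, I_D ∝ (1 + λ V_DS) in saturation, so I_D2/I_D1 = (1 + λ V_DS2)/(1 + λ V_DS1).
2.74/2.63 = 1.042 = (1 + 3.16 λ)/(1 + 1.75 λ).
Solving: λ (I_D1 V_DS2 − I_D2 V_DS1) = I_D2 − I_D1, so λ = (2.74 − 2.63) / (2.63 × 3.16 − 2.74 × 1.75) = 0.11 / 3.52 = 0.0313 V⁻¹.

λ = 0.0313 V⁻¹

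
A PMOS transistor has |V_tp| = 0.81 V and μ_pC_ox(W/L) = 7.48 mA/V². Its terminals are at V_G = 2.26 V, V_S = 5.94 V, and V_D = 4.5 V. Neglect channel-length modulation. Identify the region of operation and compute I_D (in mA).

V_SG = V_S − V_G = 5.94 − 2.26 = 3.68 V; V_SD = V_S − V_D = 5.94 − 4.5 = 1.44 V.
V_ov = V_SG − |V_tp| = 3.68 − 0.81 = 2.87 V.
Since V_SD = 1.44 V < V_ov = 2.87 V, the device is in the triode region.
I_D = k_p [V_ov · V_SD − ½ V_SD²] = 7.48 × [2.87 × 1.44 − 0.5 × 1.44²] = 23.2 mA.

Triode; I_D = 23.2 mA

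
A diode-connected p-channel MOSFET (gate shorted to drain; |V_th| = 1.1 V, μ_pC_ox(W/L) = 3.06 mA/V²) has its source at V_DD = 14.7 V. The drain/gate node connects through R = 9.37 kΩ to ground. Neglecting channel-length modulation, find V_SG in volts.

With gate tied to drain, V_SG = V_SD ≥ V_SG − |V_th|, so the device is in saturation.
KCL at the drain: ½ k_p (V_SG − |V_th|)² = (V_DD − V_SG)/R.
Let x = V_SG − 1.1. Then 14.3 x² + x − 13.6 = 0, giving x = 0.94 V (positive root), so V_SG = 2.04 V.
I_D = (V_DD − V_SG)/R = (14.7 − 2.04) / 9.37 = 1.35 mA.

V_SG = 2.04 V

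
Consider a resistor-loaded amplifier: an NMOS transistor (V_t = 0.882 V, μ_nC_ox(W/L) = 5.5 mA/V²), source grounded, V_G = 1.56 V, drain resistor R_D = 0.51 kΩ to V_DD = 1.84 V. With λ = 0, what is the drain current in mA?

I_D = 1.26 mA

V_GS = V_G = 1.56 V, so V_ov = 1.56 − 0.882 = 0.678 V.
Assume saturation: I_D = ½ k_n V_ov² = 0.5 × 5.5 × 0.678² = 1.26 mA, giving V_DS = V_DD − I_D R_D = 1.84 − 1.26 × 0.51 = 1.2 V.
V_DS = 1.2 V ≥ V_ov = 0.678 V, confirming saturation.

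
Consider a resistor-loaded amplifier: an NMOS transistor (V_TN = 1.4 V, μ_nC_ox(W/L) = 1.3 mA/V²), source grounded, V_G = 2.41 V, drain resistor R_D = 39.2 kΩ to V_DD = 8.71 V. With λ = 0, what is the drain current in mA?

V_GS = V_G = 2.41 V, so V_ov = 2.41 − 1.4 = 1.01 V.
Assume saturation: I_D = ½ k_n V_ov² = 0.5 × 1.3 × 1.01² = 0.663 mA, giving V_DS = V_DD − I_D R_D = 8.71 − 0.663 × 39.2 = -17.3 V.
But -17.3 V < V_ov = 1.01 V, so the device is actually in triode.
In triode I_D = k_n[V_ov V_DS − ½ V_DS²] and I_D = (V_DD − V_DS)/R_D. Equating: 25.5 V_DS² − 52.47 V_DS + 8.71 = 0, giving V_DS = 0.182 V (the root below V_ov).
I_D = (8.71 − 0.182) / 39.2 = 0.218 mA.

I_D = 0.218 mA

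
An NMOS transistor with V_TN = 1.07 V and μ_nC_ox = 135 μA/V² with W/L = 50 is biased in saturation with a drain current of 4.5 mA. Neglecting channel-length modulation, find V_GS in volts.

V_GS = 2.22 V

k_n = μ_nC_ox · (W/L) = 6.75 mA/V².
In saturation I_D = ½ k_n (V_GS − V_TN)², so V_GS − V_TN = √(2 I_D / k_n) = √(2 × 4.5 / 6.75) = 1.15 V.
V_GS = 1.07 + 1.15 = 2.22 V.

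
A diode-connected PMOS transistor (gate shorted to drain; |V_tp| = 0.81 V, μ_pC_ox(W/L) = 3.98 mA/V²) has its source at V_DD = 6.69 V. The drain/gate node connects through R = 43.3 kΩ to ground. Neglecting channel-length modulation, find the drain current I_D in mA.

I_D = 0.130 mA

With gate tied to drain, V_SG = V_SD ≥ V_SG − |V_tp|, so the device is in saturation.
KCL at the drain: ½ k_p (V_SG − |V_tp|)² = (V_DD − V_SG)/R.
Let x = V_SG − 0.81. Then 86.2 x² + x − 5.88 = 0, giving x = 0.255 V (positive root), so V_SG = 1.07 V.
I_D = (V_DD − V_SG)/R = (6.69 − 1.07) / 43.3 = 0.13 mA.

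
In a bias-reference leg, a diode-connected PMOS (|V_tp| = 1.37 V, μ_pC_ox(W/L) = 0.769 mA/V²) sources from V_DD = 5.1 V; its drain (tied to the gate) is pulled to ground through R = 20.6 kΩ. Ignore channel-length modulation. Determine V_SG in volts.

With gate tied to drain, V_SG = V_SD ≥ V_SG − |V_tp|, so the device is in saturation.
KCL at the drain: ½ k_p (V_SG − |V_tp|)² = (V_DD − V_SG)/R.
Let x = V_SG − 1.37. Then 7.92 x² + x − 3.73 = 0, giving x = 0.626 V (positive root), so V_SG = 2 V.
I_D = (V_DD − V_SG)/R = (5.1 − 2) / 20.6 = 0.151 mA.

V_SG = 2.00 V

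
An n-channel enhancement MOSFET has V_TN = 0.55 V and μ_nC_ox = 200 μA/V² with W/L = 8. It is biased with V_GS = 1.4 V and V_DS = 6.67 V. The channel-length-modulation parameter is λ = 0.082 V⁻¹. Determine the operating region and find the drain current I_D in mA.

k_n = μ_nC_ox · (W/L) = 1.6 mA/V².
V_ov = V_GS − V_TN = 1.4 − 0.55 = 0.85 V.
Since V_DS = 6.67 V ≥ V_ov = 0.85 V, the device is in saturation.
I_D = ½ k_n V_ov² (1 + λ V_DS) = 0.5 × 1.6 × 0.85² × (1 + 0.082 × 6.67) = 0.894 mA.

Saturation; I_D = 0.894 mA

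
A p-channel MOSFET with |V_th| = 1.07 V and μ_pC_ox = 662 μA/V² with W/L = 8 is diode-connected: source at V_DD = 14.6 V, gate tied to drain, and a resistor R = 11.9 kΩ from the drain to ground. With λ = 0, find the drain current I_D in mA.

With gate tied to drain, V_SG = V_SD ≥ V_SG − |V_th|, so the device is in saturation.
k_p = μ_pC_ox · (W/L) = 5.296 mA/V².
KCL at the drain: ½ k_p (V_SG − |V_th|)² = (V_DD − V_SG)/R.
Let x = V_SG − 1.07. Then 31.5 x² + x − 13.53 = 0, giving x = 0.64 V (positive root), so V_SG = 1.71 V.
I_D = (V_DD − V_SG)/R = (14.6 − 1.71) / 11.9 = 1.08 mA.

I_D = 1.08 mA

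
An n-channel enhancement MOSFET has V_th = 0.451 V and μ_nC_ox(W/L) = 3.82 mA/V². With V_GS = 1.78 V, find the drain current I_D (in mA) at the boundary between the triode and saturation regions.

At the boundary V_DS = V_ov = V_GS − V_th = 1.78 − 0.451 = 1.33 V.
I_D = ½ k_n V_ov² = 0.5 × 3.82 × 1.33² = 3.37 mA.

I_D = 3.37 mA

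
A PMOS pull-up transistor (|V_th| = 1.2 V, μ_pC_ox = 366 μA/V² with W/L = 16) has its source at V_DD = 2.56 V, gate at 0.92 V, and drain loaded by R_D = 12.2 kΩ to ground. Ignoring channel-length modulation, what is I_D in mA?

I_D = 0.203 mA

V_SG = V_DD − V_G = 2.56 − 0.92 = 1.64 V, so V_ov = 1.64 − 1.2 = 0.44 V.
k_p = μ_pC_ox · (W/L) = 5.856 mA/V².
Assume saturation: I_D = ½ k_p V_ov² = 0.5 × 5.856 × 0.44² = 0.567 mA, giving V_SD = V_DD − I_D R_D = 2.56 − 0.567 × 12.2 = -4.36 V.
But -4.36 V < V_ov = 0.44 V, so the device is actually in triode.
In triode I_D = k_p[V_ov V_SD − ½ V_SD²] and I_D = (V_DD − V_SD)/R_D. Equating: 35.7 V_SD² − 32.44 V_SD + 2.56 = 0, giving V_SD = 0.0873 V (the root below V_ov).
I_D = (2.56 − 0.0873) / 12.2 = 0.203 mA.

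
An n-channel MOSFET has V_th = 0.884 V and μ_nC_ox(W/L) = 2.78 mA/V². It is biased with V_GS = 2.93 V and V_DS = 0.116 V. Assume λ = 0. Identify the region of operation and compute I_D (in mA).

Triode; I_D = 0.641 mA

V_ov = V_GS − V_th = 2.93 − 0.884 = 2.05 V.
Since V_DS = 0.116 V < V_ov = 2.05 V, the device is in the triode region.
I_D = k_n [V_ov · V_DS − ½ V_DS²] = 2.78 × [2.05 × 0.116 − 0.5 × 0.116²] = 0.641 mA.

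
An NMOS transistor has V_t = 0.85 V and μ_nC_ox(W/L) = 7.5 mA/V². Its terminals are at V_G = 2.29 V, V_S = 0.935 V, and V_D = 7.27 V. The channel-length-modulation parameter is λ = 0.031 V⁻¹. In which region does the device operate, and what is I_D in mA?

Saturation; I_D = 1.14 mA

V_GS = V_G − V_S = 2.29 − 0.935 = 1.35 V; V_DS = V_D − V_S = 7.27 − 0.935 = 6.33 V.
V_ov = V_GS − V_t = 1.35 − 0.85 = 0.505 V.
Since V_DS = 6.33 V ≥ V_ov = 0.505 V, the device is in saturation.
I_D = ½ k_n V_ov² (1 + λ V_DS) = 0.5 × 7.5 × 0.505² × (1 + 0.031 × 6.33) = 1.14 mA.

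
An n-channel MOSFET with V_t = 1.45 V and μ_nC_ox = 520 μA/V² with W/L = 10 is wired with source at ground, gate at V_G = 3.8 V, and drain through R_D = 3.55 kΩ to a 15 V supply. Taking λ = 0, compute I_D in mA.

I_D = 4.12 mA

V_GS = V_G = 3.8 V, so V_ov = 3.8 − 1.45 = 2.35 V.
k_n = μ_nC_ox · (W/L) = 5.2 mA/V².
Assume saturation: I_D = ½ k_n V_ov² = 0.5 × 5.2 × 2.35² = 14.4 mA, giving V_DS = V_DD − I_D R_D = 15 − 14.4 × 3.55 = -36 V.
But -36 V < V_ov = 2.35 V, so the device is actually in triode.
In triode I_D = k_n[V_ov V_DS − ½ V_DS²] and I_D = (V_DD − V_DS)/R_D. Equating: 9.23 V_DS² − 44.38 V_DS + 15 = 0, giving V_DS = 0.366 V (the root below V_ov).
I_D = (15 − 0.366) / 3.55 = 4.12 mA.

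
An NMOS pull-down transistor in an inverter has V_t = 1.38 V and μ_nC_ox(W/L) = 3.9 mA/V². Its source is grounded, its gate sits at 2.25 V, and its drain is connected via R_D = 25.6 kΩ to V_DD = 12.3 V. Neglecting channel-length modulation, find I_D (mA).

I_D = 0.474 mA

V_GS = V_G = 2.25 V, so V_ov = 2.25 − 1.38 = 0.87 V.
Assume saturation: I_D = ½ k_n V_ov² = 0.5 × 3.9 × 0.87² = 1.48 mA, giving V_DS = V_DD − I_D R_D = 12.3 − 1.48 × 25.6 = -25.5 V.
But -25.5 V < V_ov = 0.87 V, so the device is actually in triode.
In triode I_D = k_n[V_ov V_DS − ½ V_DS²] and I_D = (V_DD − V_DS)/R_D. Equating: 49.9 V_DS² − 87.86 V_DS + 12.3 = 0, giving V_DS = 0.153 V (the root below V_ov).
I_D = (12.3 − 0.153) / 25.6 = 0.474 mA.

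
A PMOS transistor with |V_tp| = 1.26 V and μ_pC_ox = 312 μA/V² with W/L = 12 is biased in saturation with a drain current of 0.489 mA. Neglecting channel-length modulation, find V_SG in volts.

k_p = μ_pC_ox · (W/L) = 3.744 mA/V².
In saturation I_D = ½ k_p (V_SG − |V_tp|)², so V_SG − |V_tp| = √(2 I_D / k_p) = √(2 × 0.489 / 3.744) = 0.511 V.
V_SG = 1.26 + 0.511 = 1.77 V.

V_SG = 1.77 V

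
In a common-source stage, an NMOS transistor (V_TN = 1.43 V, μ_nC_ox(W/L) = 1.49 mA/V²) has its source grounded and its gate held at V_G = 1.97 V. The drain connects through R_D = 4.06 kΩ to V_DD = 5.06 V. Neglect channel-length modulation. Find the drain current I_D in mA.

I_D = 0.217 mA

V_GS = V_G = 1.97 V, so V_ov = 1.97 − 1.43 = 0.54 V.
Assume saturation: I_D = ½ k_n V_ov² = 0.5 × 1.49 × 0.54² = 0.217 mA, giving V_DS = V_DD − I_D R_D = 5.06 − 0.217 × 4.06 = 4.18 V.
V_DS = 4.18 V ≥ V_ov = 0.54 V, confirming saturation.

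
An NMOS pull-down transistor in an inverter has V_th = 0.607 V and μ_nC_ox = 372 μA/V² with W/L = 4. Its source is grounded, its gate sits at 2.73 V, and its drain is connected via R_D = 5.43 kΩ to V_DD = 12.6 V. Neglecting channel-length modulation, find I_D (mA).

V_GS = V_G = 2.73 V, so V_ov = 2.73 − 0.607 = 2.12 V.
k_n = μ_nC_ox · (W/L) = 1.488 mA/V².
Assume saturation: I_D = ½ k_n V_ov² = 0.5 × 1.488 × 2.12² = 3.35 mA, giving V_DS = V_DD − I_D R_D = 12.6 − 3.35 × 5.43 = -5.61 V.
But -5.61 V < V_ov = 2.12 V, so the device is actually in triode.
In triode I_D = k_n[V_ov V_DS − ½ V_DS²] and I_D = (V_DD − V_DS)/R_D. Equating: 4.04 V_DS² − 18.15 V_DS + 12.6 = 0, giving V_DS = 0.858 V (the root below V_ov).
I_D = (12.6 − 0.858) / 5.43 = 2.16 mA.

I_D = 2.16 mA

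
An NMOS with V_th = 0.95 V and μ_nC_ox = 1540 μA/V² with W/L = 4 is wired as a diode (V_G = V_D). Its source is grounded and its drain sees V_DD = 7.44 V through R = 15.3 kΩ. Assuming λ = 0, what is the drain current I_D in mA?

I_D = 0.401 mA

With gate tied to drain, V_GS = V_DS ≥ V_GS − V_th, so the device is in saturation.
k_n = μ_nC_ox · (W/L) = 6.16 mA/V².
KCL at the drain: ½ k_n (V_GS − V_th)² = (V_DD − V_GS)/R.
Let x = V_GS − 0.95. Then 47.1 x² + x − 6.49 = 0, giving x = 0.361 V (positive root), so V_GS = 1.31 V.
I_D = (V_DD − V_GS)/R = (7.44 − 1.31) / 15.3 = 0.401 mA.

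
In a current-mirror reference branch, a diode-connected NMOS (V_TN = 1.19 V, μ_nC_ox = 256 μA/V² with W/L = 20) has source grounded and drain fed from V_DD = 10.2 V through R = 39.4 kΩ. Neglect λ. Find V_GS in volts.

V_GS = 1.48 V

With gate tied to drain, V_GS = V_DS ≥ V_GS − V_TN, so the device is in saturation.
k_n = μ_nC_ox · (W/L) = 5.12 mA/V².
KCL at the drain: ½ k_n (V_GS − V_TN)² = (V_DD − V_GS)/R.
Let x = V_GS − 1.19. Then 101 x² + x − 9.01 = 0, giving x = 0.294 V (positive root), so V_GS = 1.48 V.
I_D = (V_DD − V_GS)/R = (10.2 − 1.48) / 39.4 = 0.221 mA.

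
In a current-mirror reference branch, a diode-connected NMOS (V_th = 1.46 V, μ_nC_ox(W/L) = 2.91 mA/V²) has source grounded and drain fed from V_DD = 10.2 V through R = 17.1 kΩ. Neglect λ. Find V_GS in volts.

With gate tied to drain, V_GS = V_DS ≥ V_GS − V_th, so the device is in saturation.
KCL at the drain: ½ k_n (V_GS − V_th)² = (V_DD − V_GS)/R.
Let x = V_GS − 1.46. Then 24.9 x² + x − 8.74 = 0, giving x = 0.573 V (positive root), so V_GS = 2.03 V.
I_D = (V_DD − V_GS)/R = (10.2 − 2.03) / 17.1 = 0.478 mA.

V_GS = 2.03 V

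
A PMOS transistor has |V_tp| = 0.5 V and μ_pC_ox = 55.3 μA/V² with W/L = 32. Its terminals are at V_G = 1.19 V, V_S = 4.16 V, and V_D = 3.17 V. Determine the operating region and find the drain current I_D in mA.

Triode; I_D = 3.46 mA

V_SG = V_S − V_G = 4.16 − 1.19 = 2.97 V; V_SD = V_S − V_D = 4.16 − 3.17 = 0.99 V.
k_p = μ_pC_ox · (W/L) = 1.77 mA/V².
V_ov = V_SG − |V_tp| = 2.97 − 0.5 = 2.47 V.
Since V_SD = 0.99 V < V_ov = 2.47 V, the device is in the triode region.
I_D = k_p [V_ov · V_SD − ½ V_SD²] = 1.77 × [2.47 × 0.99 − 0.5 × 0.99²] = 3.46 mA.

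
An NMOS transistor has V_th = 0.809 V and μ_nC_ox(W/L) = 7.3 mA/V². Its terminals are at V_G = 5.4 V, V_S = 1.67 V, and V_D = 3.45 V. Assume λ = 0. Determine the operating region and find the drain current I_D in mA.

V_GS = V_G − V_S = 5.4 − 1.67 = 3.73 V; V_DS = V_D − V_S = 3.45 − 1.67 = 1.78 V.
V_ov = V_GS − V_th = 3.73 − 0.809 = 2.92 V.
Since V_DS = 1.78 V < V_ov = 2.92 V, the device is in the triode region.
I_D = k_n [V_ov · V_DS − ½ V_DS²] = 7.3 × [2.92 × 1.78 − 0.5 × 1.78²] = 26.4 mA.

Triode; I_D = 26.4 mA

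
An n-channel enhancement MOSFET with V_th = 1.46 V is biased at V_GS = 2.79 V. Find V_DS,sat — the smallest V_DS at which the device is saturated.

V_DS,sat = 1.33 V

The boundary between triode and saturation is V_DS = V_GS − V_th = V_ov.
V_ov = 2.79 − 1.46 = 1.33 V.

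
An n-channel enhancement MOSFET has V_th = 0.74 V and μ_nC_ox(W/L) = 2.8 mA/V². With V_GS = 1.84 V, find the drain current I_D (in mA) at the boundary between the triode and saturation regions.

I_D = 1.69 mA

At the boundary V_DS = V_ov = V_GS − V_th = 1.84 − 0.74 = 1.1 V.
I_D = ½ k_n V_ov² = 0.5 × 2.8 × 1.1² = 1.69 mA.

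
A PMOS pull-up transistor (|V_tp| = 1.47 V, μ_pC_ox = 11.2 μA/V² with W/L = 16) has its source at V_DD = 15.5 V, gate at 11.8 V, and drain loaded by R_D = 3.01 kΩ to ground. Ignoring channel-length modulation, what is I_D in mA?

I_D = 0.446 mA

V_SG = V_DD − V_G = 15.5 − 11.8 = 3.7 V, so V_ov = 3.7 − 1.47 = 2.23 V.
k_p = μ_pC_ox · (W/L) = 0.1792 mA/V².
Assume saturation: I_D = ½ k_p V_ov² = 0.5 × 0.1792 × 2.23² = 0.446 mA, giving V_SD = V_DD − I_D R_D = 15.5 − 0.446 × 3.01 = 14.2 V.
V_SD = 14.2 V ≥ V_ov = 2.23 V, confirming saturation.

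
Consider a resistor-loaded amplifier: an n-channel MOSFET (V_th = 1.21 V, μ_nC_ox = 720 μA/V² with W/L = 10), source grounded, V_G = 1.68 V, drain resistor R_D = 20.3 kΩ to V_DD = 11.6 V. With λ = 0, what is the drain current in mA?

V_GS = V_G = 1.68 V, so V_ov = 1.68 − 1.21 = 0.47 V.
k_n = μ_nC_ox · (W/L) = 7.2 mA/V².
Assume saturation: I_D = ½ k_n V_ov² = 0.5 × 7.2 × 0.47² = 0.795 mA, giving V_DS = V_DD − I_D R_D = 11.6 − 0.795 × 20.3 = -4.54 V.
But -4.54 V < V_ov = 0.47 V, so the device is actually in triode.
In triode I_D = k_n[V_ov V_DS − ½ V_DS²] and I_D = (V_DD − V_DS)/R_D. Equating: 73.1 V_DS² − 69.7 V_DS + 11.6 = 0, giving V_DS = 0.215 V (the root below V_ov).
I_D = (11.6 − 0.215) / 20.3 = 0.561 mA.

I_D = 0.561 mA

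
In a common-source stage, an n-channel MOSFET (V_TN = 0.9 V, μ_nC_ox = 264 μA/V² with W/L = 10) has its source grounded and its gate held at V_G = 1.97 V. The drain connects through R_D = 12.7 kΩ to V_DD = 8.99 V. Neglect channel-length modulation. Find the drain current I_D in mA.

I_D = 0.686 mA

V_GS = V_G = 1.97 V, so V_ov = 1.97 − 0.9 = 1.07 V.
k_n = μ_nC_ox · (W/L) = 2.64 mA/V².
Assume saturation: I_D = ½ k_n V_ov² = 0.5 × 2.64 × 1.07² = 1.51 mA, giving V_DS = V_DD − I_D R_D = 8.99 − 1.51 × 12.7 = -10.2 V.
But -10.2 V < V_ov = 1.07 V, so the device is actually in triode.
In triode I_D = k_n[V_ov V_DS − ½ V_DS²] and I_D = (V_DD − V_DS)/R_D. Equating: 16.8 V_DS² − 36.87 V_DS + 8.99 = 0, giving V_DS = 0.279 V (the root below V_ov).
I_D = (8.99 − 0.279) / 12.7 = 0.686 mA.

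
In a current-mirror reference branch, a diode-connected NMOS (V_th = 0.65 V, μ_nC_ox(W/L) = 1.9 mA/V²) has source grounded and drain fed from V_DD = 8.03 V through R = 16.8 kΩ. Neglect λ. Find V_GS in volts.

With gate tied to drain, V_GS = V_DS ≥ V_GS − V_th, so the device is in saturation.
KCL at the drain: ½ k_n (V_GS − V_th)² = (V_DD − V_GS)/R.
Let x = V_GS − 0.65. Then 16 x² + x − 7.38 = 0, giving x = 0.649 V (positive root), so V_GS = 1.3 V.
I_D = (V_DD − V_GS)/R = (8.03 − 1.3) / 16.8 = 0.401 mA.

V_GS = 1.30 V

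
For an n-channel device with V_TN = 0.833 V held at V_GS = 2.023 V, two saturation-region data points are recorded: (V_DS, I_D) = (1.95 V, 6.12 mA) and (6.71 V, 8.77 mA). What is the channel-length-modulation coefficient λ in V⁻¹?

With V_GS fixed, I_D ∝ (1 + λ V_DS) in saturation, so I_D2/I_D1 = (1 + λ V_DS2)/(1 + λ V_DS1).
8.77/6.12 = 1.433 = (1 + 6.71 λ)/(1 + 1.95 λ).
Solving: λ (I_D1 V_DS2 − I_D2 V_DS1) = I_D2 − I_D1, so λ = (8.77 − 6.12) / (6.12 × 6.71 − 8.77 × 1.95) = 2.65 / 24 = 0.111 V⁻¹.

λ = 0.111 V⁻¹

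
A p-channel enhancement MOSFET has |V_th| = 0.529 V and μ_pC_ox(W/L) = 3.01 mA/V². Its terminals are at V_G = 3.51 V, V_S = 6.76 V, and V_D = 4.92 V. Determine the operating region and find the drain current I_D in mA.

Triode; I_D = 9.97 mA

V_SG = V_S − V_G = 6.76 − 3.51 = 3.25 V; V_SD = V_S − V_D = 6.76 − 4.92 = 1.84 V.
V_ov = V_SG − |V_th| = 3.25 − 0.529 = 2.72 V.
Since V_SD = 1.84 V < V_ov = 2.72 V, the device is in the triode region.
I_D = k_p [V_ov · V_SD − ½ V_SD²] = 3.01 × [2.72 × 1.84 − 0.5 × 1.84²] = 9.97 mA.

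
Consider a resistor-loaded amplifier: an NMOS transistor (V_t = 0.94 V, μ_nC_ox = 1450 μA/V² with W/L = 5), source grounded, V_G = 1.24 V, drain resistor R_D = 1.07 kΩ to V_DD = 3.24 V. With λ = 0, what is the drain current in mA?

V_GS = V_G = 1.24 V, so V_ov = 1.24 − 0.94 = 0.3 V.
k_n = μ_nC_ox · (W/L) = 7.25 mA/V².
Assume saturation: I_D = ½ k_n V_ov² = 0.5 × 7.25 × 0.3² = 0.326 mA, giving V_DS = V_DD − I_D R_D = 3.24 − 0.326 × 1.07 = 2.89 V.
V_DS = 2.89 V ≥ V_ov = 0.3 V, confirming saturation.

I_D = 0.326 mA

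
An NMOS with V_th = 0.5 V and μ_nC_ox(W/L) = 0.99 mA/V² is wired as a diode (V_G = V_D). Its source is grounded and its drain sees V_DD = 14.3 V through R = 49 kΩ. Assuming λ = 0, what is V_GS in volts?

V_GS = 1.23 V

With gate tied to drain, V_GS = V_DS ≥ V_GS − V_th, so the device is in saturation.
KCL at the drain: ½ k_n (V_GS − V_th)² = (V_DD − V_GS)/R.
Let x = V_GS − 0.5. Then 24.3 x² + x − 13.8 = 0, giving x = 0.734 V (positive root), so V_GS = 1.23 V.
I_D = (V_DD − V_GS)/R = (14.3 − 1.23) / 49 = 0.267 mA.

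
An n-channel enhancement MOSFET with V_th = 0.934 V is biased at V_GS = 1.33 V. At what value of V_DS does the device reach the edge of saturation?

The boundary between triode and saturation is V_DS = V_GS − V_th = V_ov.
V_ov = 1.33 − 0.934 = 0.396 V.

V_DS,sat = 0.396 V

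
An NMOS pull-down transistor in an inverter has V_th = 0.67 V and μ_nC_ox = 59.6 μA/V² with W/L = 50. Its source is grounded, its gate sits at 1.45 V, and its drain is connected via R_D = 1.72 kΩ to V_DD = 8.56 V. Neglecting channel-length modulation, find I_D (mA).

V_GS = V_G = 1.45 V, so V_ov = 1.45 − 0.67 = 0.78 V.
k_n = μ_nC_ox · (W/L) = 2.98 mA/V².
Assume saturation: I_D = ½ k_n V_ov² = 0.5 × 2.98 × 0.78² = 0.907 mA, giving V_DS = V_DD − I_D R_D = 8.56 − 0.907 × 1.72 = 7 V.
V_DS = 7 V ≥ V_ov = 0.78 V, confirming saturation.

I_D = 0.907 mA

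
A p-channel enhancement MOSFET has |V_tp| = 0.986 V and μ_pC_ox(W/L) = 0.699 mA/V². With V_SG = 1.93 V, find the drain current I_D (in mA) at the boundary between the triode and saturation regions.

I_D = 0.311 mA

At the boundary V_SD = V_ov = V_SG − |V_tp| = 1.93 − 0.986 = 0.944 V.
I_D = ½ k_p V_ov² = 0.5 × 0.699 × 0.944² = 0.311 mA.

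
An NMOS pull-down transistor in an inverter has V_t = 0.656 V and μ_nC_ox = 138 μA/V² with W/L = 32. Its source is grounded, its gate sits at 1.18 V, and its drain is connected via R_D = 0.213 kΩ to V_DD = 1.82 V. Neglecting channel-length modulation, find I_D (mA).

I_D = 0.606 mA

V_GS = V_G = 1.18 V, so V_ov = 1.18 − 0.656 = 0.524 V.
k_n = μ_nC_ox · (W/L) = 4.416 mA/V².
Assume saturation: I_D = ½ k_n V_ov² = 0.5 × 4.416 × 0.524² = 0.606 mA, giving V_DS = V_DD − I_D R_D = 1.82 − 0.606 × 0.213 = 1.69 V.
V_DS = 1.69 V ≥ V_ov = 0.524 V, confirming saturation.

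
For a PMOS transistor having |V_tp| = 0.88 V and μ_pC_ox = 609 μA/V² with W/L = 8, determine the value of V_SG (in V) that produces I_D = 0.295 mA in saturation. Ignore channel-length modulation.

V_SG = 1.23 V

k_p = μ_pC_ox · (W/L) = 4.872 mA/V².
In saturation I_D = ½ k_p (V_SG − |V_tp|)², so V_SG − |V_tp| = √(2 I_D / k_p) = √(2 × 0.295 / 4.872) = 0.348 V.
V_SG = 0.88 + 0.348 = 1.23 V.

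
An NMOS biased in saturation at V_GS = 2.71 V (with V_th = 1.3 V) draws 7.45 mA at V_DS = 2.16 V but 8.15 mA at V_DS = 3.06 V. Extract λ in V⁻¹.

λ = 0.135 V⁻¹

With V_GS fixed, I_D ∝ (1 + λ V_DS) in saturation, so I_D2/I_D1 = (1 + λ V_DS2)/(1 + λ V_DS1).
8.15/7.45 = 1.094 = (1 + 3.06 λ)/(1 + 2.16 λ).
Solving: λ (I_D1 V_DS2 − I_D2 V_DS1) = I_D2 − I_D1, so λ = (8.15 − 7.45) / (7.45 × 3.06 − 8.15 × 2.16) = 0.7 / 5.19 = 0.135 V⁻¹.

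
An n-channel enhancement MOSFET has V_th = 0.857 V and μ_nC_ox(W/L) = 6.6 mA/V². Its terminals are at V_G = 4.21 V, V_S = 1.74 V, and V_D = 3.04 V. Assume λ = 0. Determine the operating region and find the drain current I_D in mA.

Triode; I_D = 8.26 mA

V_GS = V_G − V_S = 4.21 − 1.74 = 2.47 V; V_DS = V_D − V_S = 3.04 − 1.74 = 1.3 V.
V_ov = V_GS − V_th = 2.47 − 0.857 = 1.61 V.
Since V_DS = 1.3 V < V_ov = 1.61 V, the device is in the triode region.
I_D = k_n [V_ov · V_DS − ½ V_DS²] = 6.6 × [1.61 × 1.3 − 0.5 × 1.3²] = 8.26 mA.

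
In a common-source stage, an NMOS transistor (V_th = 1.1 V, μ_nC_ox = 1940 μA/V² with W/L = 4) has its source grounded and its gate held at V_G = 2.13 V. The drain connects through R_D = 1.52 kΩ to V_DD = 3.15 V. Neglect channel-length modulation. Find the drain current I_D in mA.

I_D = 1.89 mA

V_GS = V_G = 2.13 V, so V_ov = 2.13 − 1.1 = 1.03 V.
k_n = μ_nC_ox · (W/L) = 7.76 mA/V².
Assume saturation: I_D = ½ k_n V_ov² = 0.5 × 7.76 × 1.03² = 4.12 mA, giving V_DS = V_DD − I_D R_D = 3.15 − 4.12 × 1.52 = -3.11 V.
But -3.11 V < V_ov = 1.03 V, so the device is actually in triode.
In triode I_D = k_n[V_ov V_DS − ½ V_DS²] and I_D = (V_DD − V_DS)/R_D. Equating: 5.9 V_DS² − 13.15 V_DS + 3.15 = 0, giving V_DS = 0.273 V (the root below V_ov).
I_D = (3.15 − 0.273) / 1.52 = 1.89 mA.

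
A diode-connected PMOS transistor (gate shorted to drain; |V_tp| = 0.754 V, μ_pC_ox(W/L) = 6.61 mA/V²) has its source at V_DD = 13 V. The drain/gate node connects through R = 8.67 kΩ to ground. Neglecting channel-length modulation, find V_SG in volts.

With gate tied to drain, V_SG = V_SD ≥ V_SG − |V_tp|, so the device is in saturation.
KCL at the drain: ½ k_p (V_SG − |V_tp|)² = (V_DD − V_SG)/R.
Let x = V_SG − 0.754. Then 28.7 x² + x − 12.25 = 0, giving x = 0.637 V (positive root), so V_SG = 1.39 V.
I_D = (V_DD − V_SG)/R = (13 − 1.39) / 8.67 = 1.34 mA.

V_SG = 1.39 V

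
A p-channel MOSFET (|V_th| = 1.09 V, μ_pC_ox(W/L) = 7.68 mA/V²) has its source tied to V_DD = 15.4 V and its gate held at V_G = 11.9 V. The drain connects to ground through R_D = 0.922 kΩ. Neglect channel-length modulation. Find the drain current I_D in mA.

I_D = 15.5 mA

V_SG = V_DD − V_G = 15.4 − 11.9 = 3.5 V, so V_ov = 3.5 − 1.09 = 2.41 V.
Assume saturation: I_D = ½ k_p V_ov² = 0.5 × 7.68 × 2.41² = 22.3 mA, giving V_SD = V_DD − I_D R_D = 15.4 − 22.3 × 0.922 = -5.16 V.
But -5.16 V < V_ov = 2.41 V, so the device is actually in triode.
In triode I_D = k_p[V_ov V_SD − ½ V_SD²] and I_D = (V_DD − V_SD)/R_D. Equating: 3.54 V_SD² − 18.07 V_SD + 15.4 = 0, giving V_SD = 1.08 V (the root below V_ov).
I_D = (15.4 − 1.08) / 0.922 = 15.5 mA.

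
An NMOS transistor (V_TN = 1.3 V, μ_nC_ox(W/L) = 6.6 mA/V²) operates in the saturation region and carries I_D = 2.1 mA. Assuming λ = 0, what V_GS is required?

In saturation I_D = ½ k_n (V_GS − V_TN)², so V_GS − V_TN = √(2 I_D / k_n) = √(2 × 2.1 / 6.6) = 0.798 V.
V_GS = 1.3 + 0.798 = 2.1 V.

V_GS = 2.10 V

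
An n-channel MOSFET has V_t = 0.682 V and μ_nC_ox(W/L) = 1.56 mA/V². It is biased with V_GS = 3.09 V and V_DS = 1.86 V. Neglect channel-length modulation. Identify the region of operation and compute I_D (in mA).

V_ov = V_GS − V_t = 3.09 − 0.682 = 2.41 V.
Since V_DS = 1.86 V < V_ov = 2.41 V, the device is in the triode region.
I_D = k_n [V_ov · V_DS − ½ V_DS²] = 1.56 × [2.41 × 1.86 − 0.5 × 1.86²] = 4.29 mA.

Triode; I_D = 4.29 mA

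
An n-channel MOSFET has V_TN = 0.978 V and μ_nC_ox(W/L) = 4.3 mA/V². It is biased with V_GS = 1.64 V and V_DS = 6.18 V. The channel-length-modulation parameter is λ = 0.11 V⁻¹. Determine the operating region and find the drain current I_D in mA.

Saturation; I_D = 1.58 mA

V_ov = V_GS − V_TN = 1.64 − 0.978 = 0.662 V.
Since V_DS = 6.18 V ≥ V_ov = 0.662 V, the device is in saturation.
I_D = ½ k_n V_ov² (1 + λ V_DS) = 0.5 × 4.3 × 0.662² × (1 + 0.11 × 6.18) = 1.58 mA.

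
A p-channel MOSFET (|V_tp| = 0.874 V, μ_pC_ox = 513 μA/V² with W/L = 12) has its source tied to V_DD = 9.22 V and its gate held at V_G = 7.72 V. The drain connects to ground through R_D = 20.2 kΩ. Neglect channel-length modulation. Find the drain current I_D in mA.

I_D = 0.450 mA

V_SG = V_DD − V_G = 9.22 − 7.72 = 1.5 V, so V_ov = 1.5 − 0.874 = 0.626 V.
k_p = μ_pC_ox · (W/L) = 6.156 mA/V².
Assume saturation: I_D = ½ k_p V_ov² = 0.5 × 6.156 × 0.626² = 1.21 mA, giving V_SD = V_DD − I_D R_D = 9.22 − 1.21 × 20.2 = -15.1 V.
But -15.1 V < V_ov = 0.626 V, so the device is actually in triode.
In triode I_D = k_p[V_ov V_SD − ½ V_SD²] and I_D = (V_DD − V_SD)/R_D. Equating: 62.2 V_SD² − 78.84 V_SD + 9.22 = 0, giving V_SD = 0.13 V (the root below V_ov).
I_D = (9.22 − 0.13) / 20.2 = 0.45 mA.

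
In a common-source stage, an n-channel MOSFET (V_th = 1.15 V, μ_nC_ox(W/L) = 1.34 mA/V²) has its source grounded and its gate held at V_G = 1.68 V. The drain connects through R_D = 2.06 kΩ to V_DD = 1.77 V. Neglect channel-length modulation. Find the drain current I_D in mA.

V_GS = V_G = 1.68 V, so V_ov = 1.68 − 1.15 = 0.53 V.
Assume saturation: I_D = ½ k_n V_ov² = 0.5 × 1.34 × 0.53² = 0.188 mA, giving V_DS = V_DD − I_D R_D = 1.77 − 0.188 × 2.06 = 1.38 V.
V_DS = 1.38 V ≥ V_ov = 0.53 V, confirming saturation.

I_D = 0.188 mA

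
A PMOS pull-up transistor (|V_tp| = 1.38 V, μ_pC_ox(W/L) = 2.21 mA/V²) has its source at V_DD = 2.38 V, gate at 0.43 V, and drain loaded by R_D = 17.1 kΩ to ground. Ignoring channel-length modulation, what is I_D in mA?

V_SG = V_DD − V_G = 2.38 − 0.43 = 1.95 V, so V_ov = 1.95 − 1.38 = 0.57 V.
Assume saturation: I_D = ½ k_p V_ov² = 0.5 × 2.21 × 0.57² = 0.359 mA, giving V_SD = V_DD − I_D R_D = 2.38 − 0.359 × 17.1 = -3.76 V.
But -3.76 V < V_ov = 0.57 V, so the device is actually in triode.
In triode I_D = k_p[V_ov V_SD − ½ V_SD²] and I_D = (V_DD − V_SD)/R_D. Equating: 18.9 V_SD² − 22.54 V_SD + 2.38 = 0, giving V_SD = 0.117 V (the root below V_ov).
I_D = (2.38 − 0.117) / 17.1 = 0.132 mA.

I_D = 0.132 mA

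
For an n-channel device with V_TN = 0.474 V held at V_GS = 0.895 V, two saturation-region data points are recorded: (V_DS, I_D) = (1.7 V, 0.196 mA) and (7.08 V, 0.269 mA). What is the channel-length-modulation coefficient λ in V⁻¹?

With V_GS fixed, I_D ∝ (1 + λ V_DS) in saturation, so I_D2/I_D1 = (1 + λ V_DS2)/(1 + λ V_DS1).
0.269/0.196 = 1.372 = (1 + 7.08 λ)/(1 + 1.7 λ).
Solving: λ (I_D1 V_DS2 − I_D2 V_DS1) = I_D2 − I_D1, so λ = (0.269 − 0.196) / (0.196 × 7.08 − 0.269 × 1.7) = 0.073 / 0.93 = 0.0785 V⁻¹.

λ = 0.0785 V⁻¹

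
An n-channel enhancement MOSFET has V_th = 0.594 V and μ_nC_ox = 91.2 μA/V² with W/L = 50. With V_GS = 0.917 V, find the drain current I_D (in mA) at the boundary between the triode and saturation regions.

At the boundary V_DS = V_ov = V_GS − V_th = 0.917 − 0.594 = 0.323 V.
k_n = μ_nC_ox · (W/L) = 4.56 mA/V².
I_D = ½ k_n V_ov² = 0.5 × 4.56 × 0.323² = 0.238 mA.

I_D = 0.238 mA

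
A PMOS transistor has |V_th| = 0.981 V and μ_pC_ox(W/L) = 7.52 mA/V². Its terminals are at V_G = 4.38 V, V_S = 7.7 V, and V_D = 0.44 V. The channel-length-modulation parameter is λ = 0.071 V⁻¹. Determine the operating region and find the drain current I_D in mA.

Saturation; I_D = 31.2 mA

V_SG = V_S − V_G = 7.7 − 4.38 = 3.32 V; V_SD = V_S − V_D = 7.7 − 0.44 = 7.26 V.
V_ov = V_SG − |V_th| = 3.32 − 0.981 = 2.34 V.
Since V_SD = 7.26 V ≥ V_ov = 2.34 V, the device is in saturation.
I_D = ½ k_p V_ov² (1 + λ V_SD) = 0.5 × 7.52 × 2.34² × (1 + 0.071 × 7.26) = 31.2 mA.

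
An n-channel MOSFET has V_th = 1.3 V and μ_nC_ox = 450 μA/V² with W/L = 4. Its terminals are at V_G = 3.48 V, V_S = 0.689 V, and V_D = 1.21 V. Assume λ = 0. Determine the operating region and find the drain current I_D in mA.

Triode; I_D = 1.15 mA

V_GS = V_G − V_S = 3.48 − 0.689 = 2.79 V; V_DS = V_D − V_S = 1.21 − 0.689 = 0.521 V.
k_n = μ_nC_ox · (W/L) = 1.8 mA/V².
V_ov = V_GS − V_th = 2.79 − 1.3 = 1.49 V.
Since V_DS = 0.521 V < V_ov = 1.49 V, the device is in the triode region.
I_D = k_n [V_ov · V_DS − ½ V_DS²] = 1.8 × [1.49 × 0.521 − 0.5 × 0.521²] = 1.15 mA.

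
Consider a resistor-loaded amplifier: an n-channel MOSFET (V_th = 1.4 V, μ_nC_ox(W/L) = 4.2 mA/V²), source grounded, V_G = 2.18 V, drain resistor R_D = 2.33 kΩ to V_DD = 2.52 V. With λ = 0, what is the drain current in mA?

I_D = 0.923 mA

V_GS = V_G = 2.18 V, so V_ov = 2.18 − 1.4 = 0.78 V.
Assume saturation: I_D = ½ k_n V_ov² = 0.5 × 4.2 × 0.78² = 1.28 mA, giving V_DS = V_DD − I_D R_D = 2.52 − 1.28 × 2.33 = -0.457 V.
But -0.457 V < V_ov = 0.78 V, so the device is actually in triode.
In triode I_D = k_n[V_ov V_DS − ½ V_DS²] and I_D = (V_DD − V_DS)/R_D. Equating: 4.89 V_DS² − 8.633 V_DS + 2.52 = 0, giving V_DS = 0.369 V (the root below V_ov).
I_D = (2.52 − 0.369) / 2.33 = 0.923 mA.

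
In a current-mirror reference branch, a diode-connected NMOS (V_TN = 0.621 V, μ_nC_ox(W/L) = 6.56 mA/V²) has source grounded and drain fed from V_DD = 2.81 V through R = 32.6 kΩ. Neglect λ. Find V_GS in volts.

V_GS = 0.759 V

With gate tied to drain, V_GS = V_DS ≥ V_GS − V_TN, so the device is in saturation.
KCL at the drain: ½ k_n (V_GS − V_TN)² = (V_DD − V_GS)/R.
Let x = V_GS − 0.621. Then 107 x² + x − 2.189 = 0, giving x = 0.138 V (positive root), so V_GS = 0.759 V.
I_D = (V_DD − V_GS)/R = (2.81 − 0.759) / 32.6 = 0.0629 mA.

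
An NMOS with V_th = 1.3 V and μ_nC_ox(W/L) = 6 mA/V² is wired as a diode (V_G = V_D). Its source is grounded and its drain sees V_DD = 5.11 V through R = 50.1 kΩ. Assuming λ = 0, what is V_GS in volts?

With gate tied to drain, V_GS = V_DS ≥ V_GS − V_th, so the device is in saturation.
KCL at the drain: ½ k_n (V_GS − V_th)² = (V_DD − V_GS)/R.
Let x = V_GS − 1.3. Then 150 x² + x − 3.81 = 0, giving x = 0.156 V (positive root), so V_GS = 1.46 V.
I_D = (V_DD − V_GS)/R = (5.11 − 1.46) / 50.1 = 0.0729 mA.

V_GS = 1.46 V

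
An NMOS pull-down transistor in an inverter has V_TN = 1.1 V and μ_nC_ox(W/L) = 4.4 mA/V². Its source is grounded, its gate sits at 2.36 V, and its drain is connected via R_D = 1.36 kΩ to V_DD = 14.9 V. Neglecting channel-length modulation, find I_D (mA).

V_GS = V_G = 2.36 V, so V_ov = 2.36 − 1.1 = 1.26 V.
Assume saturation: I_D = ½ k_n V_ov² = 0.5 × 4.4 × 1.26² = 3.49 mA, giving V_DS = V_DD − I_D R_D = 14.9 − 3.49 × 1.36 = 10.1 V.
V_DS = 10.1 V ≥ V_ov = 1.26 V, confirming saturation.

I_D = 3.49 mA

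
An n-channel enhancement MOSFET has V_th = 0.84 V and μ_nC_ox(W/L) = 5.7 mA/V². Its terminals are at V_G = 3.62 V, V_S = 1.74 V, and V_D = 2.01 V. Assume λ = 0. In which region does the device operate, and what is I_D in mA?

V_GS = V_G − V_S = 3.62 − 1.74 = 1.88 V; V_DS = V_D − V_S = 2.01 − 1.74 = 0.27 V.
V_ov = V_GS − V_th = 1.88 − 0.84 = 1.04 V.
Since V_DS = 0.27 V < V_ov = 1.04 V, the device is in the triode region.
I_D = k_n [V_ov · V_DS − ½ V_DS²] = 5.7 × [1.04 × 0.27 − 0.5 × 0.27²] = 1.39 mA.

Triode; I_D = 1.39 mA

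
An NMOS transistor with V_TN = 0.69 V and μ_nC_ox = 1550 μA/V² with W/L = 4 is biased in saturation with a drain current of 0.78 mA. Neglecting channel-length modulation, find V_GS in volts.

V_GS = 1.19 V

k_n = μ_nC_ox · (W/L) = 6.2 mA/V².
In saturation I_D = ½ k_n (V_GS − V_TN)², so V_GS − V_TN = √(2 I_D / k_n) = √(2 × 0.78 / 6.2) = 0.502 V.
V_GS = 0.69 + 0.502 = 1.19 V.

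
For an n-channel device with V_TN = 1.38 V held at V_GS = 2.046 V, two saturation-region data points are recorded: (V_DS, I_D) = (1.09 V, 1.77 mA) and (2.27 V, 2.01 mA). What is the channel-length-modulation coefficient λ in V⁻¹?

With V_GS fixed, I_D ∝ (1 + λ V_DS) in saturation, so I_D2/I_D1 = (1 + λ V_DS2)/(1 + λ V_DS1).
2.01/1.77 = 1.136 = (1 + 2.27 λ)/(1 + 1.09 λ).
Solving: λ (I_D1 V_DS2 − I_D2 V_DS1) = I_D2 − I_D1, so λ = (2.01 − 1.77) / (1.77 × 2.27 − 2.01 × 1.09) = 0.24 / 1.83 = 0.131 V⁻¹.

λ = 0.131 V⁻¹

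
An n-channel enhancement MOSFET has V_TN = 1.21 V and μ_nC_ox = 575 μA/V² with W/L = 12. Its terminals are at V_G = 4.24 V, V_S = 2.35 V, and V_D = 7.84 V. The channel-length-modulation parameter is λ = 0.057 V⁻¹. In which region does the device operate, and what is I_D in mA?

V_GS = V_G − V_S = 4.24 − 2.35 = 1.89 V; V_DS = V_D − V_S = 7.84 − 2.35 = 5.49 V.
k_n = μ_nC_ox · (W/L) = 6.9 mA/V².
V_ov = V_GS − V_TN = 1.89 − 1.21 = 0.68 V.
Since V_DS = 5.49 V ≥ V_ov = 0.68 V, the device is in saturation.
I_D = ½ k_n V_ov² (1 + λ V_DS) = 0.5 × 6.9 × 0.68² × (1 + 0.057 × 5.49) = 2.09 mA.

Saturation; I_D = 2.09 mA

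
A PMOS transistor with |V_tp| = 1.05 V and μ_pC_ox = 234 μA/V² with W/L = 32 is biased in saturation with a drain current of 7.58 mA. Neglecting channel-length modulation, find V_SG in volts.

V_SG = 2.47 V

k_p = μ_pC_ox · (W/L) = 7.488 mA/V².
In saturation I_D = ½ k_p (V_SG − |V_tp|)², so V_SG − |V_tp| = √(2 I_D / k_p) = √(2 × 7.58 / 7.488) = 1.42 V.
V_SG = 1.05 + 1.42 = 2.47 V.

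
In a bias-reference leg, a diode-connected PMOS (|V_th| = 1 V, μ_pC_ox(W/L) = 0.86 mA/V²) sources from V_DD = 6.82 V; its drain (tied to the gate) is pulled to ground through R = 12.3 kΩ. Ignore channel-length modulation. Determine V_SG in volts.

With gate tied to drain, V_SG = V_SD ≥ V_SG − |V_th|, so the device is in saturation.
KCL at the drain: ½ k_p (V_SG − |V_th|)² = (V_DD − V_SG)/R.
Let x = V_SG − 1. Then 5.29 x² + x − 5.82 = 0, giving x = 0.959 V (positive root), so V_SG = 1.96 V.
I_D = (V_DD − V_SG)/R = (6.82 − 1.96) / 12.3 = 0.395 mA.

V_SG = 1.96 V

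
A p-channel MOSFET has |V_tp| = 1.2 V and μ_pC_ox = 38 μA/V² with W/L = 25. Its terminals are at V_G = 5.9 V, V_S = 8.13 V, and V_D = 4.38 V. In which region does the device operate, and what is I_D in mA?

Saturation; I_D = 0.504 mA

V_SG = V_S − V_G = 8.13 − 5.9 = 2.23 V; V_SD = V_S − V_D = 8.13 − 4.38 = 3.75 V.
k_p = μ_pC_ox · (W/L) = 0.95 mA/V².
V_ov = V_SG − |V_tp| = 2.23 − 1.2 = 1.03 V.
Since V_SD = 3.75 V ≥ V_ov = 1.03 V, the device is in saturation.
I_D = ½ k_p V_ov² = 0.5 × 0.95 × 1.03² = 0.504 mA.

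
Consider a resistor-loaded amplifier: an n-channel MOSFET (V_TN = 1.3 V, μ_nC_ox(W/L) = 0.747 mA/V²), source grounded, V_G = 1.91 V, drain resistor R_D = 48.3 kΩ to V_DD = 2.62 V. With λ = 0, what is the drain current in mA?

V_GS = V_G = 1.91 V, so V_ov = 1.91 − 1.3 = 0.61 V.
Assume saturation: I_D = ½ k_n V_ov² = 0.5 × 0.747 × 0.61² = 0.139 mA, giving V_DS = V_DD − I_D R_D = 2.62 − 0.139 × 48.3 = -4.09 V.
But -4.09 V < V_ov = 0.61 V, so the device is actually in triode.
In triode I_D = k_n[V_ov V_DS − ½ V_DS²] and I_D = (V_DD − V_DS)/R_D. Equating: 18 V_DS² − 23.01 V_DS + 2.62 = 0, giving V_DS = 0.126 V (the root below V_ov).
I_D = (2.62 − 0.126) / 48.3 = 0.0516 mA.

I_D = 0.0516 mA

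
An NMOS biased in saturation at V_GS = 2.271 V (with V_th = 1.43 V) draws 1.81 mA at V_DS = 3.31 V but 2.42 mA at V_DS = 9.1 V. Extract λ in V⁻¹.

λ = 0.0721 V⁻¹

With V_GS fixed, I_D ∝ (1 + λ V_DS) in saturation, so I_D2/I_D1 = (1 + λ V_DS2)/(1 + λ V_DS1).
2.42/1.81 = 1.337 = (1 + 9.1 λ)/(1 + 3.31 λ).
Solving: λ (I_D1 V_DS2 − I_D2 V_DS1) = I_D2 − I_D1, so λ = (2.42 − 1.81) / (1.81 × 9.1 − 2.42 × 3.31) = 0.61 / 8.46 = 0.0721 V⁻¹.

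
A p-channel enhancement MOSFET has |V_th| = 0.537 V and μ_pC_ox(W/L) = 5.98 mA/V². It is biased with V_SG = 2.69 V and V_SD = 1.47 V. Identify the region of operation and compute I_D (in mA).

Triode; I_D = 12.5 mA

V_ov = V_SG − |V_th| = 2.69 − 0.537 = 2.15 V.
Since V_SD = 1.47 V < V_ov = 2.15 V, the device is in the triode region.
I_D = k_p [V_ov · V_SD − ½ V_SD²] = 5.98 × [2.15 × 1.47 − 0.5 × 1.47²] = 12.5 mA.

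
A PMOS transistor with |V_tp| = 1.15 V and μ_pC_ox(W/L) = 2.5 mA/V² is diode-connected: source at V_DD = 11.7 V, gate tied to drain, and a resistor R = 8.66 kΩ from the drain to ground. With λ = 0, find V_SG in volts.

V_SG = 2.09 V

With gate tied to drain, V_SG = V_SD ≥ V_SG − |V_tp|, so the device is in saturation.
KCL at the drain: ½ k_p (V_SG − |V_tp|)² = (V_DD − V_SG)/R.
Let x = V_SG − 1.15. Then 10.8 x² + x − 10.55 = 0, giving x = 0.942 V (positive root), so V_SG = 2.09 V.
I_D = (V_DD − V_SG)/R = (11.7 − 2.09) / 8.66 = 1.11 mA.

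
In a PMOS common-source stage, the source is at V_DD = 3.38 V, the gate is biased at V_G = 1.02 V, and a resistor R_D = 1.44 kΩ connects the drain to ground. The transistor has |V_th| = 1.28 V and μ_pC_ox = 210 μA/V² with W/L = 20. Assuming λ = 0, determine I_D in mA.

V_SG = V_DD − V_G = 3.38 − 1.02 = 2.36 V, so V_ov = 2.36 − 1.28 = 1.08 V.
k_p = μ_pC_ox · (W/L) = 4.2 mA/V².
Assume saturation: I_D = ½ k_p V_ov² = 0.5 × 4.2 × 1.08² = 2.45 mA, giving V_SD = V_DD − I_D R_D = 3.38 − 2.45 × 1.44 = -0.147 V.
But -0.147 V < V_ov = 1.08 V, so the device is actually in triode.
In triode I_D = k_p[V_ov V_SD − ½ V_SD²] and I_D = (V_DD − V_SD)/R_D. Equating: 3.02 V_SD² − 7.532 V_SD + 3.38 = 0, giving V_SD = 0.587 V (the root below V_ov).
I_D = (3.38 − 0.587) / 1.44 = 1.94 mA.

I_D = 1.94 mA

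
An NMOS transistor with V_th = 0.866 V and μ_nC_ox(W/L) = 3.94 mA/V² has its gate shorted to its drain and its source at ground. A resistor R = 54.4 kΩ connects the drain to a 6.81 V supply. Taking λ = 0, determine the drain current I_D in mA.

I_D = 0.105 mA

With gate tied to drain, V_GS = V_DS ≥ V_GS − V_th, so the device is in saturation.
KCL at the drain: ½ k_n (V_GS − V_th)² = (V_DD − V_GS)/R.
Let x = V_GS − 0.866. Then 107 x² + x − 5.944 = 0, giving x = 0.231 V (positive root), so V_GS = 1.1 V.
I_D = (V_DD − V_GS)/R = (6.81 − 1.1) / 54.4 = 0.105 mA.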